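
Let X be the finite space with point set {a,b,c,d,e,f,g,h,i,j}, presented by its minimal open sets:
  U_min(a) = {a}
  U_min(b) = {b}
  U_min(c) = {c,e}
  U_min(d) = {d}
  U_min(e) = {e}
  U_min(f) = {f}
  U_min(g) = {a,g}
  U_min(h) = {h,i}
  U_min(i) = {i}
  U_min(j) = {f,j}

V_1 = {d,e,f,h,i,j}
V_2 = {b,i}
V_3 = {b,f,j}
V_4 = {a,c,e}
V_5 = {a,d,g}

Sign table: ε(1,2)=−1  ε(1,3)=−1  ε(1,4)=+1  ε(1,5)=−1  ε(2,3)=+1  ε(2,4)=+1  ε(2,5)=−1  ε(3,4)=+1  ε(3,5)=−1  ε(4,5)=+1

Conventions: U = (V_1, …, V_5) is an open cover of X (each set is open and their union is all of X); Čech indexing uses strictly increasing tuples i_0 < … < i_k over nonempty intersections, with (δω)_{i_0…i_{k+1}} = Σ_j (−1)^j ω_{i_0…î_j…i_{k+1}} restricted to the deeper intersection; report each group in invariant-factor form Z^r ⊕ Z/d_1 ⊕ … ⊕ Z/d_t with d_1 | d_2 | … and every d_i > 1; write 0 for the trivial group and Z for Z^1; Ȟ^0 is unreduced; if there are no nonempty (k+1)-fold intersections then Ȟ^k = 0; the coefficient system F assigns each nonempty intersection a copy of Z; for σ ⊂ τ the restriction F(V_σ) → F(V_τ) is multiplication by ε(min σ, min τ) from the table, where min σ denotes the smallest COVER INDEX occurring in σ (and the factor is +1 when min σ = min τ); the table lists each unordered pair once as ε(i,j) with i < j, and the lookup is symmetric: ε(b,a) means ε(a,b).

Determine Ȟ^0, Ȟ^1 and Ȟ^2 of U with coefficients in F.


nonempty intersections:
  V12={i} V13={f,j} V14={e} V15={d} V23={b} V45={a}
C dims 5,6; δ0: rk 5, SNF 1^4·2
Ȟ^0: (5−5)−0=0 ⇒ 0
Ȟ^1: (6−0)−5=1 plus torsion [2] ⇒ Z ⊕ Z/2
Ȟ^2: (0−0)−0=0 ⇒ 0

Ȟ^0(U;F) ≅ 0; Ȟ^1(U;F) ≅ Z ⊕ Z/2; Ȟ^2(U;F) ≅ 0


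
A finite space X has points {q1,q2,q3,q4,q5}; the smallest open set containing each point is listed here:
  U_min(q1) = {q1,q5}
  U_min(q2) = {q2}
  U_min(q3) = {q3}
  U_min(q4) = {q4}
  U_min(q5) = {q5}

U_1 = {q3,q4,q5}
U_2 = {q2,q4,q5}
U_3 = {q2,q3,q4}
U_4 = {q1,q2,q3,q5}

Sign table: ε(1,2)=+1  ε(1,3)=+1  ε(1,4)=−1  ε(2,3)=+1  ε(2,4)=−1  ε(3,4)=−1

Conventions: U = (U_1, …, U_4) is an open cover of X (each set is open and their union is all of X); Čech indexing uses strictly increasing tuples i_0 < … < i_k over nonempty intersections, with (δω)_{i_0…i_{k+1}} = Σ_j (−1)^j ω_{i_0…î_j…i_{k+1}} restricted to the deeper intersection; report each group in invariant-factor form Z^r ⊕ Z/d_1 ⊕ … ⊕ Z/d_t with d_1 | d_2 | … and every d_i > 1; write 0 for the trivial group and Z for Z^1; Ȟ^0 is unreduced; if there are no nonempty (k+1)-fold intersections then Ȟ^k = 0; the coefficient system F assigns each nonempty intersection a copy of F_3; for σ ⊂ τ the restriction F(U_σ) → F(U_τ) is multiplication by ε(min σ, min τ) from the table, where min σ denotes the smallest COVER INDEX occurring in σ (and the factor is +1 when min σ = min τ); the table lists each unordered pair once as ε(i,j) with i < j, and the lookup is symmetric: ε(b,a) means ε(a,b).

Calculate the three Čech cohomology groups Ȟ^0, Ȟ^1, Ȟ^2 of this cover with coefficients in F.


nerve simplices:
  U12={q4,q5} U13={q3,q4} U14={q3,q5} U23={q2,q4} U24={q2,q5} U34={q2,q3}
  U123={q4} U124={q5} U134={q3} U234={q2}
C dims 4,6,4; δ0: rk_F3 3; δ1: rk_F3 3
degree 0: 4−3−0 = 1 → Ȟ^0 ≅ Z/3
degree 1: 6−3−3 = 0 → Ȟ^1 ≅ 0
degree 2: 4−0−3 = 1 → Ȟ^2 ≅ Z/3

Ȟ^0 ≅ Z/3, Ȟ^1 ≅ 0, Ȟ^2 ≅ Z/3


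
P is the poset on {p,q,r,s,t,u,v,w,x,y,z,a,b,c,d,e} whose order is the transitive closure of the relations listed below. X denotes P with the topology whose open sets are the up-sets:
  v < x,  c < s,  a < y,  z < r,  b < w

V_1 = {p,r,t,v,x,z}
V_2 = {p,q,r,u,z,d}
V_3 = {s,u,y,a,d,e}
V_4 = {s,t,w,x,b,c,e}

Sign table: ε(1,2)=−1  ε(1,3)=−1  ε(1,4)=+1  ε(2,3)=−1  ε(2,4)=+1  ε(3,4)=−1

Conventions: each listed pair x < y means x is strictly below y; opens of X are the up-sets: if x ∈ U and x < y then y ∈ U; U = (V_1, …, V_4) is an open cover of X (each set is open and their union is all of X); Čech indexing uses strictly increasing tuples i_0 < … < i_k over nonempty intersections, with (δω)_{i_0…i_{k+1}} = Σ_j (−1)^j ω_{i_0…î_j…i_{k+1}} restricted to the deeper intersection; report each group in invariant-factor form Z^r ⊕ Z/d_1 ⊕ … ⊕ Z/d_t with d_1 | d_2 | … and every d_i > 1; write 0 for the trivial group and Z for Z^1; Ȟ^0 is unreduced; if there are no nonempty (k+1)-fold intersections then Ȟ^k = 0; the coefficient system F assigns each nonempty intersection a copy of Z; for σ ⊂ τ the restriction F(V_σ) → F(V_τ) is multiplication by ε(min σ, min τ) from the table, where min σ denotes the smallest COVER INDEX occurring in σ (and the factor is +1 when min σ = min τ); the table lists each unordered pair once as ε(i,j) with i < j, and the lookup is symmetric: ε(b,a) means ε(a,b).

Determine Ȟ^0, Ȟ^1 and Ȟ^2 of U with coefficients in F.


cover nerve:
  V12={p,r,z} V14={t,x} V23={u,d} V34={s,e}
C dims 4,4; δ0: rk 4, SNF 1^3·2
Ȟ^0: (4−4)−0=0 ⇒ 0
Ȟ^1: (4−0)−4=0 plus torsion [2] ⇒ Z/2
Ȟ^2: (0−0)−0=0 ⇒ 0

Ȟ^0 = 0, Ȟ^1 = Z/2, Ȟ^2 = 0


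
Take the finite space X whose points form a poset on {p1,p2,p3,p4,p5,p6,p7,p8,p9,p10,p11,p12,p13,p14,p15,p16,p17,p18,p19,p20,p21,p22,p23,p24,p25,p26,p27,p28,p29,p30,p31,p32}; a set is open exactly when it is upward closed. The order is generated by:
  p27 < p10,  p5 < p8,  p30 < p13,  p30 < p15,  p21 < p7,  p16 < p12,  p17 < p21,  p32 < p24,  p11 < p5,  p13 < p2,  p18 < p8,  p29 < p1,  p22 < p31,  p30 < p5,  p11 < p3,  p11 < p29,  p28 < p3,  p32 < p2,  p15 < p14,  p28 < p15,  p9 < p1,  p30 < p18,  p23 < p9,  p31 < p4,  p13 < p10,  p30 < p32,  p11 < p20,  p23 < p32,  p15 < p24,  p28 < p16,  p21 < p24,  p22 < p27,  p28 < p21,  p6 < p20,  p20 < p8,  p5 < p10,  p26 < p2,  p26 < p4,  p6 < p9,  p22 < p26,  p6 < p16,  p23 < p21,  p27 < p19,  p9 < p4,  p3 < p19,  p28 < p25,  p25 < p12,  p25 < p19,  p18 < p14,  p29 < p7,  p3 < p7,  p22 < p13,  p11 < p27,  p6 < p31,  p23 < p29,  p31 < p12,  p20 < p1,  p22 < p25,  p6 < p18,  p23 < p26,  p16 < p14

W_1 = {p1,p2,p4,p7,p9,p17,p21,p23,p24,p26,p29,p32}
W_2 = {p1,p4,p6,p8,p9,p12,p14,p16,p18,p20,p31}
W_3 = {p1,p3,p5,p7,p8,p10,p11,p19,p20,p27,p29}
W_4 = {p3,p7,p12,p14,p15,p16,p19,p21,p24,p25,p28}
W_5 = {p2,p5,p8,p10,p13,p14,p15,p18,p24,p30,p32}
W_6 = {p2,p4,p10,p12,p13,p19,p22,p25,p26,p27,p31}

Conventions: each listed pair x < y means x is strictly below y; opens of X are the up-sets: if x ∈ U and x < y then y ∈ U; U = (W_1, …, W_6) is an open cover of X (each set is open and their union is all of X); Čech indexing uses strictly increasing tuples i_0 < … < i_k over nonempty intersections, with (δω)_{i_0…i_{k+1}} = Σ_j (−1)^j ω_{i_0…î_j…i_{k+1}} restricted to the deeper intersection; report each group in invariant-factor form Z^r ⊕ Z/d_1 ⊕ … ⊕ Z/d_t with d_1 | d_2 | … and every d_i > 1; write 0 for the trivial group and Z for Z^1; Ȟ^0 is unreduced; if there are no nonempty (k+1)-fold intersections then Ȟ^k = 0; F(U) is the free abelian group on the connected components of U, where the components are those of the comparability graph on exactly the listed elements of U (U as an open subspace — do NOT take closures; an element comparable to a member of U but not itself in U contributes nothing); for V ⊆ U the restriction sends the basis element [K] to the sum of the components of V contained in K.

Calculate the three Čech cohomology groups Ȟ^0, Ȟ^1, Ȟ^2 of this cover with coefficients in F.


Ȟ^0 ≅ Z, Ȟ^1 ≅ 0, Ȟ^2 ≅ Z/2

nerve of the cover:
  W12={p1,p4,p9} W13={p1,p7,p29} W14={p7,p21,p24} W15={p2,p24,p32} W16={p2,p4,p26} W23={p1,p8,p20} W24={p12,p14,p16} W25={p8,p14,p18} W26={p4,p12,p31} W34={p3,p7,p19} W35={p5,p8,p10} W36={p10,p19,p27} W45={p14,p15,p24} W46={p12,p19,p25} W56={p2,p10,p13}
  W123={p1} W126={p4} W134={p7} W145={p24} W156={p2} W235={p8} W245={p14} W246={p12} W346={p19} W356={p10}
components per intersection:
  W1: {p1,p2,p4,p7,p9,p17,p21,p23,p24,p26,p29,p32}
  W2: {p1,p4,p6,p8,p9,p12,p14,p16,p18,p20,p31}
  W3: {p1,p3,p5,p7,p8,p10,p11,p19,p20,p27,p29}
  W4: {p3,p7,p12,p14,p15,p16,p19,p21,p24,p25,p28}
  W5: {p2,p5,p8,p10,p13,p14,p15,p18,p24,p30,p32}
  W6: {p2,p4,p10,p12,p13,p19,p22,p25,p26,p27,p31}
  W12: {p1,p4,p9}
  W13: {p1,p7,p29}
  W14: {p7,p21,p24}
  W15: {p2,p24,p32}
  W16: {p2,p4,p26}
  W23: {p1,p8,p20}
  W24: {p12,p14,p16}
  W25: {p8,p14,p18}
  W26: {p4,p12,p31}
  W34: {p3,p7,p19}
  W35: {p5,p8,p10}
  W36: {p10,p19,p27}
  W45: {p14,p15,p24}
  W46: {p12,p19,p25}
  W56: {p2,p10,p13}
  W123: {p1}
  W126: {p4}
  W134: {p7}
  W145: {p24}
  W156: {p2}
  W235: {p8}
  W245: {p14}
  W246: {p12}
  W346: {p19}
  W356: {p10}
C dims 6,15,10; δ0: rk 5, SNF 1^5; δ1: rk 10, SNF 1^9·2
Ȟ^0 = (6 − 5) − 0 = 1, so Ȟ^0 ≅ Z
Ȟ^1 = (15 − 10) − 5 = 0, so Ȟ^1 ≅ 0
Ȟ^2 = (10 − 0) − 10 = 0 plus torsion [2], so Ȟ^2 ≅ Z/2


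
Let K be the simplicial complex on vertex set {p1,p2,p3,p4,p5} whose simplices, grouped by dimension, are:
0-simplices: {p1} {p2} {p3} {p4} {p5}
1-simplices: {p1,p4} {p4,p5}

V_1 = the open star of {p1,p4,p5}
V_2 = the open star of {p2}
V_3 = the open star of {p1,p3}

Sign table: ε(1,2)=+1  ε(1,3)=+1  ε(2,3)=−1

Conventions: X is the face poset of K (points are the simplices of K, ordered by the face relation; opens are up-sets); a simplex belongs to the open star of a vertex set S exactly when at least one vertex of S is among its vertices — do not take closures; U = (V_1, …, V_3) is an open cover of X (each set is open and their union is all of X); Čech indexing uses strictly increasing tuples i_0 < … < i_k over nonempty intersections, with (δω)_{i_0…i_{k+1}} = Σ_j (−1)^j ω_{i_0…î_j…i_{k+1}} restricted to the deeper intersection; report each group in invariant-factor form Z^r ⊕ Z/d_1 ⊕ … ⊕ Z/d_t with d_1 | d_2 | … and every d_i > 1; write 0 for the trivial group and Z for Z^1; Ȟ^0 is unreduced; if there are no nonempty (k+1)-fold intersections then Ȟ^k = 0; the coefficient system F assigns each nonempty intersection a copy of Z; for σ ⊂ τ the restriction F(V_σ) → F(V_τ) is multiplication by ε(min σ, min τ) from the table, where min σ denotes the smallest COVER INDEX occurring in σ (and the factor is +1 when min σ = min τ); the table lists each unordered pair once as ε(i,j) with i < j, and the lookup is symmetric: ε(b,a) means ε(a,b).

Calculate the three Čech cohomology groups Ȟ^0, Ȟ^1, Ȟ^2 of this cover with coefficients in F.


Ȟ^0 ≅ Z^2,  Ȟ^1 ≅ 0,  Ȟ^2 ≅ 0

nonempty overlaps:
  V1={{p1},{p4},{p5},{p1,p4},{p4,p5}} V2={{p2}} V3={{p1},{p3},{p1,p4}}
  V13={{p1},{p1,p4}}
C dims 3,1; δ0: rk 1, SNF 1^1
degree 0: 3−1−0 = 2 → Ȟ^0 ≅ Z^2
degree 1: 1−0−1 = 0 → Ȟ^1 ≅ 0
degree 2: 0−0−0 = 0 → Ȟ^2 ≅ 0


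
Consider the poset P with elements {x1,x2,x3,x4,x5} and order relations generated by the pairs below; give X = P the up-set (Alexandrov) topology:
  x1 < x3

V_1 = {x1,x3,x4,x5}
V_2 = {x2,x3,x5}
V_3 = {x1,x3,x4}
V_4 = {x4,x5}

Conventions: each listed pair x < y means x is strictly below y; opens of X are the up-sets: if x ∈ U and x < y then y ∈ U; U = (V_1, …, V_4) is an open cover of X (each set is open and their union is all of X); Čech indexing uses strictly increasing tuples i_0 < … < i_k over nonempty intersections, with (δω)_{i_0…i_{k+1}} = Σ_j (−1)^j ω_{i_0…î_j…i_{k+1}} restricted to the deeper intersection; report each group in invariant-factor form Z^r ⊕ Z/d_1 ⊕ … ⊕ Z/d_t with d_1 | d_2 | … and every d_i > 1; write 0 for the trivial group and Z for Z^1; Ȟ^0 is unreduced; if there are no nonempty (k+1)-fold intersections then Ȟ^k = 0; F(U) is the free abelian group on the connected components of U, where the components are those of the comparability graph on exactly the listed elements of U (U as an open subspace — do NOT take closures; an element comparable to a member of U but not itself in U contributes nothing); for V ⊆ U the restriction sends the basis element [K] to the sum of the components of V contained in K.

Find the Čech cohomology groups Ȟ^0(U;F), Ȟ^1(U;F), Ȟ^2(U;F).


Ȟ^0(U;F) ≅ Z^4; Ȟ^1(U;F) ≅ 0; Ȟ^2(U;F) ≅ 0

cover nerve:
  V12={x3,x5} V13={x1,x3,x4} V14={x4,x5} V23={x3} V24={x5} V34={x4}
  V123={x3} V124={x5} V134={x4}
components per intersection:
  V1: {x1,x3} {x4} {x5}
  V2: {x2} {x3} {x5}
  V3: {x1,x3} {x4}
  V4: {x4} {x5}
  V12: {x3} {x5}
  V13: {x1,x3} {x4}
  V14: {x4} {x5}
  V23: {x3}
  V24: {x5}
  V34: {x4}
  V123: {x3}
  V124: {x5}
  V134: {x4}
C dims 10,9,3; δ0: rk 6, SNF 1^6; δ1: rk 3, SNF 1^3
Ȟ^0: (10−6)−0=4 ⇒ Z^4
Ȟ^1: (9−3)−6=0 ⇒ 0
Ȟ^2: (3−0)−3=0 ⇒ 0


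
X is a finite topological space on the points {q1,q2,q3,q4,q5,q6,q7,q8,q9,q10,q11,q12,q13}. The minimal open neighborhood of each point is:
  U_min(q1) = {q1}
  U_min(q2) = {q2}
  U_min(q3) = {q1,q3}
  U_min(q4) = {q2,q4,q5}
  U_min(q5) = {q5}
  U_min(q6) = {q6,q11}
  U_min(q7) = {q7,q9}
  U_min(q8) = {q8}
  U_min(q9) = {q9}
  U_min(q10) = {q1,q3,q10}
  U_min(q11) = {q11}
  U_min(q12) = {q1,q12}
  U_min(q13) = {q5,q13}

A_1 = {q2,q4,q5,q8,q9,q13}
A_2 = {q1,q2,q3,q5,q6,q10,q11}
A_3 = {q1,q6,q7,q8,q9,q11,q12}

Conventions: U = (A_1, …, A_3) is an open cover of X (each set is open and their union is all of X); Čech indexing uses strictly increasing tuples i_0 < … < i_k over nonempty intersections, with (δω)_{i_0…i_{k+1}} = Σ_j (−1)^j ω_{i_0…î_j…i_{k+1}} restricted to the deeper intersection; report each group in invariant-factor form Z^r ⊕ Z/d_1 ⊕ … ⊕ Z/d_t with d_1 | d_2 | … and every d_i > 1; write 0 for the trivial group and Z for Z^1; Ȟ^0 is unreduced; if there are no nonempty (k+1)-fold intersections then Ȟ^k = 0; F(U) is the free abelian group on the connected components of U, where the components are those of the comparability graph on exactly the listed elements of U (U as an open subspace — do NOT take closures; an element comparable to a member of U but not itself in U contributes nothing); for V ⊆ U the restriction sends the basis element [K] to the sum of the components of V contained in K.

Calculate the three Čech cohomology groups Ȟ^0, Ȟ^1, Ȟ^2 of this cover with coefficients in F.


Ȟ^0 ≅ Z^5, Ȟ^1 ≅ 0 and Ȟ^2 ≅ 0

cover nerve:
  A12={q2,q5} A13={q8,q9} A23={q1,q6,q11}
components per intersection:
  A1: {q2,q4,q5,q13} {q8} {q9}
  A2: {q1,q3,q10} {q2} {q5} {q6,q11}
  A3: {q1,q12} {q6,q11} {q7,q9} {q8}
  A12: {q2} {q5}
  A13: {q8} {q9}
  A23: {q1} {q6,q11}
C dims 11,6; δ0: rk 6, SNF 1^6
Ȟ^0: (11−6)−0=5 ⇒ Z^5
Ȟ^1: (6−0)−6=0 ⇒ 0
Ȟ^2: (0−0)−0=0 ⇒ 0


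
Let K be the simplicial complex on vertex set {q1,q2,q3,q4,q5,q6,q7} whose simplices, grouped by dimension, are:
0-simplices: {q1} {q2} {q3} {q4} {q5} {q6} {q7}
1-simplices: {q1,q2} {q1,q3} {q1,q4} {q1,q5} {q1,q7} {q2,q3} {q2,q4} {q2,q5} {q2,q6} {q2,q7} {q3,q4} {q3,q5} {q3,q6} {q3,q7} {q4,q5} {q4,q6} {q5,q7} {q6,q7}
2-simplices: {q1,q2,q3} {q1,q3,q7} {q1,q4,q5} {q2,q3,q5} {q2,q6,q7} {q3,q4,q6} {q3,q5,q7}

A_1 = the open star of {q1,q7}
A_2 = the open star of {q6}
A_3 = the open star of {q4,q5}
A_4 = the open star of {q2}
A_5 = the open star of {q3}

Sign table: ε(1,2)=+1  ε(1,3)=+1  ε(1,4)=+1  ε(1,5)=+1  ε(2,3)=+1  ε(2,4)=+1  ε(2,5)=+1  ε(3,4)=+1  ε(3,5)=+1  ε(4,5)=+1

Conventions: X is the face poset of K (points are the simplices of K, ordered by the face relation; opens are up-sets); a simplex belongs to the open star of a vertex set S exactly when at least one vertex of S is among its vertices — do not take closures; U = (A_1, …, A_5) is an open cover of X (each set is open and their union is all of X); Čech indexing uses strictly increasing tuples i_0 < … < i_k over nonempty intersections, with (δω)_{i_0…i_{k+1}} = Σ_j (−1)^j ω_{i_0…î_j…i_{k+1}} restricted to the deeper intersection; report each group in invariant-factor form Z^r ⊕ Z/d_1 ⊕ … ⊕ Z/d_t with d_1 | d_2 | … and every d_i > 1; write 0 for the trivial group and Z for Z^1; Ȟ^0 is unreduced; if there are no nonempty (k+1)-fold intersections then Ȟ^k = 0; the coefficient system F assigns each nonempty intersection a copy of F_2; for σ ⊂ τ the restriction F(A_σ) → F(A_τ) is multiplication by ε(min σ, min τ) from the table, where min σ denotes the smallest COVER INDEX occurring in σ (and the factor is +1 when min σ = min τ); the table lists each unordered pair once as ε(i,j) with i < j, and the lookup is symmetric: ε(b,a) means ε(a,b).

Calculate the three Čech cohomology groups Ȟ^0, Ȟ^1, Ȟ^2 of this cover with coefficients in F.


Ȟ^0 = Z/2, Ȟ^1 = Z/2 and Ȟ^2 = 0

nonempty intersections:
  A1={{q1},{q7},{q1,q2},{q1,q3},{q1,q4},{q1,q5},{q1,q7},{q2,q7},{q3,q7},{q5,q7},{q6,q7},{q1,q2,q3},{q1,q3,q7},{q1,q4,q5},{q2,q6,q7},{q3,q5,q7}} A2={{q6},{q2,q6},{q3,q6},{q4,q6},{q6,q7},{q2,q6,q7},{q3,q4,q6}} A3={{q4},{q5},{q1,q4},{q1,q5},{q2,q4},{q2,q5},{q3,q4},{q3,q5},{q4,q5},{q4,q6},{q5,q7},{q1,q4,q5},{q2,q3,q5},{q3,q4,q6},{q3,q5,q7}} A4={{q2},{q1,q2},{q2,q3},{q2,q4},{q2,q5},{q2,q6},{q2,q7},{q1,q2,q3},{q2,q3,q5},{q2,q6,q7}} A5={{q3},{q1,q3},{q2,q3},{q3,q4},{q3,q5},{q3,q6},{q3,q7},{q1,q2,q3},{q1,q3,q7},{q2,q3,q5},{q3,q4,q6},{q3,q5,q7}}
  A12={{q6,q7},{q2,q6,q7}} A13={{q1,q4},{q1,q5},{q5,q7},{q1,q4,q5},{q3,q5,q7}} A14={{q1,q2},{q2,q7},{q1,q2,q3},{q2,q6,q7}} A15={{q1,q3},{q3,q7},{q1,q2,q3},{q1,q3,q7},{q3,q5,q7}} A23={{q4,q6},{q3,q4,q6}} A24={{q2,q6},{q2,q6,q7}} A25={{q3,q6},{q3,q4,q6}} A34={{q2,q4},{q2,q5},{q2,q3,q5}} A35={{q3,q4},{q3,q5},{q2,q3,q5},{q3,q4,q6},{q3,q5,q7}} A45={{q2,q3},{q1,q2,q3},{q2,q3,q5}}
  A124={{q2,q6,q7}} A135={{q3,q5,q7}} A145={{q1,q2,q3}} A235={{q3,q4,q6}} A345={{q2,q3,q5}}
C dims 5,10,5; δ0: rk_F2 4; δ1: rk_F2 5
Ȟ^0: (5−4)−0=1 ⇒ Z/2
Ȟ^1: (10−5)−4=1 ⇒ Z/2
Ȟ^2: (5−0)−5=0 ⇒ 0


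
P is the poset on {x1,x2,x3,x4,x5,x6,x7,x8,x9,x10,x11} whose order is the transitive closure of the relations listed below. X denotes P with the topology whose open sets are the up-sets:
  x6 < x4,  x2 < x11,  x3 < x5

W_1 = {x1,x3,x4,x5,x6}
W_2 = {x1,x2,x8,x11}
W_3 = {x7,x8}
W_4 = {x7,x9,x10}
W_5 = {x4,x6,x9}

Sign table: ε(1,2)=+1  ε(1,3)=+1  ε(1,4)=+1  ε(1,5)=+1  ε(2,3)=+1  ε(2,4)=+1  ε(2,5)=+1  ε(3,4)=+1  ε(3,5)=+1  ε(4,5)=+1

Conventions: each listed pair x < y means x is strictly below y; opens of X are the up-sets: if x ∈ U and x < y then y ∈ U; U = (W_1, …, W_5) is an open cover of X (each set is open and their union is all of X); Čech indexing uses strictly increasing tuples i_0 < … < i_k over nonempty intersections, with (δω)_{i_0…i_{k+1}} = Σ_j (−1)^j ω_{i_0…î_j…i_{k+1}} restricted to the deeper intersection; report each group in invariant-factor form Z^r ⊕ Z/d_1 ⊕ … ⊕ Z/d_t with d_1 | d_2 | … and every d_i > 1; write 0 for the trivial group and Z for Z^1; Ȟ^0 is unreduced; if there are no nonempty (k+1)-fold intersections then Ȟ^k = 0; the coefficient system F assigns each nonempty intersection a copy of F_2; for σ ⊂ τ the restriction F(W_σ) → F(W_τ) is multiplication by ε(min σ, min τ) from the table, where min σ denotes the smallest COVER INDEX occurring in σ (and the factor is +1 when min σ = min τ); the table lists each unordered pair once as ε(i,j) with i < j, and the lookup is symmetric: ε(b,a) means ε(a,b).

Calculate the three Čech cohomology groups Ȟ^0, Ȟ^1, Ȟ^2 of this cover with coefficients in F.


nonempty overlaps:
  W12={x1} W15={x4,x6} W23={x8} W34={x7} W45={x9}
C dims 5,5; δ0: rk_F2 4
degree 0: 5−4−0 = 1 → Ȟ^0 ≅ Z/2
degree 1: 5−0−4 = 1 → Ȟ^1 ≅ Z/2
degree 2: 0−0−0 = 0 → Ȟ^2 ≅ 0

Ȟ^0(U;F) ≅ Z/2, Ȟ^1(U;F) ≅ Z/2, Ȟ^2(U;F) ≅ 0


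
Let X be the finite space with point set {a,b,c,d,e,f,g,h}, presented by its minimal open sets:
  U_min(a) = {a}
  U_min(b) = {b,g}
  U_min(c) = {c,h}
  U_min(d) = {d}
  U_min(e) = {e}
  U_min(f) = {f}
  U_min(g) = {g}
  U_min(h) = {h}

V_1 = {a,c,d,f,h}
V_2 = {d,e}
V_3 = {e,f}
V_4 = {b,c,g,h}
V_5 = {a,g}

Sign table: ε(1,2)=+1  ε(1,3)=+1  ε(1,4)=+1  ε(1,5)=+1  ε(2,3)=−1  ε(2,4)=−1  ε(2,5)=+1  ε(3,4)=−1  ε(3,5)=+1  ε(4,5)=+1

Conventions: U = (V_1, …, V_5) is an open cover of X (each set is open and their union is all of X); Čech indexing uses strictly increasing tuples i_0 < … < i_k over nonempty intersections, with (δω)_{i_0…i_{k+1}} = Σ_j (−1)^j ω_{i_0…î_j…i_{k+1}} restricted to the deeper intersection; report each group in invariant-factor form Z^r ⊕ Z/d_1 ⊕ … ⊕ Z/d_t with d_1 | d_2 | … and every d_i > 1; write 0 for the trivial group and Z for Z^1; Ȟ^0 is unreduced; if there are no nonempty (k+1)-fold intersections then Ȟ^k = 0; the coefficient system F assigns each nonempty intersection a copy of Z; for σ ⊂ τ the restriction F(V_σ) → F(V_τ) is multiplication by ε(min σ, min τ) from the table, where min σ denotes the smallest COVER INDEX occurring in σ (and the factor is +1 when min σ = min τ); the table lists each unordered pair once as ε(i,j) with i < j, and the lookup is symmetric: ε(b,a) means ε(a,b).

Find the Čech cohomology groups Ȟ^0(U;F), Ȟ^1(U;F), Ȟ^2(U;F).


nerve of the cover:
  V12={d} V13={f} V14={c,h} V15={a} V23={e} V45={g}
C dims 5,6; δ0: rk 5, SNF 1^4·2
Ȟ^0 = (5 − 5) − 0 = 0, so Ȟ^0 ≅ 0
Ȟ^1 = (6 − 0) − 5 = 1 plus torsion [2], so Ȟ^1 ≅ Z ⊕ Z/2
Ȟ^2 = (0 − 0) − 0 = 0, so Ȟ^2 ≅ 0

Ȟ^0(U;F) ≅ 0,  Ȟ^1(U;F) ≅ Z ⊕ Z/2,  Ȟ^2(U;F) ≅ 0


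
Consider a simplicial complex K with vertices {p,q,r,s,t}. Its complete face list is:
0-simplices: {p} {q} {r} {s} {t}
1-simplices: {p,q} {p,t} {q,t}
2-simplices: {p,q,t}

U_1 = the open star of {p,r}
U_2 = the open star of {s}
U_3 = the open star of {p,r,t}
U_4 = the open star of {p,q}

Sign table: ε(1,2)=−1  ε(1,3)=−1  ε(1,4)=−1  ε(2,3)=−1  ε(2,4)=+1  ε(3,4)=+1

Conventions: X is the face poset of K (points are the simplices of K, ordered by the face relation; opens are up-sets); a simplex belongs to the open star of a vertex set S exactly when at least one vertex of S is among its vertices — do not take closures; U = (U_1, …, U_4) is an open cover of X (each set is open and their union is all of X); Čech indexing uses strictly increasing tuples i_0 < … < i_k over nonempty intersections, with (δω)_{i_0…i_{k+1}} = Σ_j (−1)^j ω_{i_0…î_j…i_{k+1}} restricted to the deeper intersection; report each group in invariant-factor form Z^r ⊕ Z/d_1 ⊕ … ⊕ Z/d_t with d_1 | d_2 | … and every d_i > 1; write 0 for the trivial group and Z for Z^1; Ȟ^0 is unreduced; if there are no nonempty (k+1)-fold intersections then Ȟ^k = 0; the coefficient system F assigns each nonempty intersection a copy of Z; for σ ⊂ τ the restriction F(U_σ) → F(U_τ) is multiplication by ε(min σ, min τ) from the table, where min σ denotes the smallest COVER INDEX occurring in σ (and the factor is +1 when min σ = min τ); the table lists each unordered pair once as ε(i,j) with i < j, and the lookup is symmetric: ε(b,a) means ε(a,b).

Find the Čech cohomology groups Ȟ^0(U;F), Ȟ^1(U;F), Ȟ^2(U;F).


cover nerve:
  U1={{p},{r},{p,q},{p,t},{p,q,t}} U2={{s}} U3={{p},{r},{t},{p,q},{p,t},{q,t},{p,q,t}} U4={{p},{q},{p,q},{p,t},{q,t},{p,q,t}}
  U13={{p},{r},{p,q},{p,t},{p,q,t}} U14={{p},{p,q},{p,t},{p,q,t}} U34={{p},{p,q},{p,t},{q,t},{p,q,t}}
  U134={{p},{p,q},{p,t},{p,q,t}}
C dims 4,3,1; δ0: rk 2, SNF 1^2; δ1: rk 1, SNF 1^1
Ȟ^0: (4−2)−0=2 ⇒ Z^2
Ȟ^1: (3−1)−2=0 ⇒ 0
Ȟ^2: (1−0)−1=0 ⇒ 0

Ȟ^0 = Z^2, Ȟ^1 = 0, Ȟ^2 = 0


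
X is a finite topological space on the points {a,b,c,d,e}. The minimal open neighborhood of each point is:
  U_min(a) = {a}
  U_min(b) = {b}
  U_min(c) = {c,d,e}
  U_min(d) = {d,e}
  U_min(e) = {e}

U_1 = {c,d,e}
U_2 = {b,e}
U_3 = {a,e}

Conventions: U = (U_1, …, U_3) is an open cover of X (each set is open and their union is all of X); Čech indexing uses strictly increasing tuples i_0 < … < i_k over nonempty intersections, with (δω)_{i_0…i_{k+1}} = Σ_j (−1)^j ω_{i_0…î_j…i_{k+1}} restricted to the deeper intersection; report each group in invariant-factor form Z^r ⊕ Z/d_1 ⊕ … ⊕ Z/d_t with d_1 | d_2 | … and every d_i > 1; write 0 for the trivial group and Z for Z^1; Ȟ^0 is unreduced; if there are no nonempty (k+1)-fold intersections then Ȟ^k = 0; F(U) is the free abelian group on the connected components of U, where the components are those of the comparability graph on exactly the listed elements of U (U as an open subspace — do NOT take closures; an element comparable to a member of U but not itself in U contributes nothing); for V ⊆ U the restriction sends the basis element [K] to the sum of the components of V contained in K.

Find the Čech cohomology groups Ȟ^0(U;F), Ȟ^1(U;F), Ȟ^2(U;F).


Ȟ^0 = Z^3, Ȟ^1 = 0, Ȟ^2 = 0

cover nerve:
  U12={e} U13={e} U23={e}
  U123={e}
components per intersection:
  U1: {c,d,e}
  U2: {b} {e}
  U3: {a} {e}
  U12: {e}
  U13: {e}
  U23: {e}
  U123: {e}
C dims 5,3,1; δ0: rk 2, SNF 1^2; δ1: rk 1, SNF 1^1
Ȟ^0: (5−2)−0=3 ⇒ Z^3
Ȟ^1: (3−1)−2=0 ⇒ 0
Ȟ^2: (1−0)−1=0 ⇒ 0


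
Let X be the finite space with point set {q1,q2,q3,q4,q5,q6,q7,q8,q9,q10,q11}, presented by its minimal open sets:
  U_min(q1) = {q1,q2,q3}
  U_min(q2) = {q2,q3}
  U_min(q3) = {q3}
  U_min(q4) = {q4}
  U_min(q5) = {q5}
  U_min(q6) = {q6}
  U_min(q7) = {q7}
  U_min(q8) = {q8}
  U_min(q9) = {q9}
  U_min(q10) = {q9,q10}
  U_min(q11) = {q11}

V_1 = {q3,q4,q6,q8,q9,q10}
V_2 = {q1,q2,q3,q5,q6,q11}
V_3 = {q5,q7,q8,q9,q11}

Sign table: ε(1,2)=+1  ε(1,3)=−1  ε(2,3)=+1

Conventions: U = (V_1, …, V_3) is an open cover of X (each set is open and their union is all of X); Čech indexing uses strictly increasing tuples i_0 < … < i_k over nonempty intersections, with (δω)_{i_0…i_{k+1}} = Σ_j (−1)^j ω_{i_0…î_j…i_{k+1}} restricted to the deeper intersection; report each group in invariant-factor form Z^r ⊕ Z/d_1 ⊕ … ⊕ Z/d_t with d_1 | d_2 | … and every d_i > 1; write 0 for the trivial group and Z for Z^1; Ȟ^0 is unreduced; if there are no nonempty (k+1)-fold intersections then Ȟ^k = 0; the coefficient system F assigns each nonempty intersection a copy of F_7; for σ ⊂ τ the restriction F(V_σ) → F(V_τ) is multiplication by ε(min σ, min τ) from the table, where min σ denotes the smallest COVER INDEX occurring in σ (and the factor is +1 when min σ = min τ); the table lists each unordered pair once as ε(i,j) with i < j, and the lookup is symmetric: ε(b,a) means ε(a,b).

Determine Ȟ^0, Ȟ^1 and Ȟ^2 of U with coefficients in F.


Ȟ^0(U;F) ≅ 0; Ȟ^1(U;F) ≅ 0; Ȟ^2(U;F) ≅ 0

nerve of the cover:
  V12={q3,q6} V13={q8,q9} V23={q5,q11}
C dims 3,3; δ0: rk_F7 3
Ȟ^0 = (3 − 3) − 0 = 0, so Ȟ^0 ≅ 0
Ȟ^1 = (3 − 0) − 3 = 0, so Ȟ^1 ≅ 0
Ȟ^2 = (0 − 0) − 0 = 0, so Ȟ^2 ≅ 0


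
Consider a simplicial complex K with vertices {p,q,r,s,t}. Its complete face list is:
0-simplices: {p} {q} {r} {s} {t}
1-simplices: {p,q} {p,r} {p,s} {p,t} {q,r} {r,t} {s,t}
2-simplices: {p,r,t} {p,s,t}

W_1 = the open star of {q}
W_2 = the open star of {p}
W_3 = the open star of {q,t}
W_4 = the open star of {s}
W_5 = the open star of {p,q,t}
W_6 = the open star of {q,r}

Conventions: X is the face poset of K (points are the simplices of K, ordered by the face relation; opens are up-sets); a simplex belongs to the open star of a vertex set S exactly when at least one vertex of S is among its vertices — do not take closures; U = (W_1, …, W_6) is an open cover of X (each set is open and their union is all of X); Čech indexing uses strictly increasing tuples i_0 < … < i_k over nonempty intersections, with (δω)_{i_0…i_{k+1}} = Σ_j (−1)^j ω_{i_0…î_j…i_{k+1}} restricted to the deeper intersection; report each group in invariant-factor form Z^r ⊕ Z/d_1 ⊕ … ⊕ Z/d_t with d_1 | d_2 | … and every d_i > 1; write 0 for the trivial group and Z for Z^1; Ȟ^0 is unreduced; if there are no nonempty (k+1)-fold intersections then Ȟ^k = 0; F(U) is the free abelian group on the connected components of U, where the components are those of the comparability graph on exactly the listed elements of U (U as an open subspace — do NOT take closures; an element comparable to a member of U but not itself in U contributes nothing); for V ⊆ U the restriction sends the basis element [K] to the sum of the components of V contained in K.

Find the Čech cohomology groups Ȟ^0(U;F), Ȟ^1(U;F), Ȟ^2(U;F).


nerve simplices:
  W1={{q},{p,q},{q,r}} W2={{p},{p,q},{p,r},{p,s},{p,t},{p,r,t},{p,s,t}} W3={{q},{t},{p,q},{p,t},{q,r},{r,t},{s,t},{p,r,t},{p,s,t}} W4={{s},{p,s},{s,t},{p,s,t}} W5={{p},{q},{t},{p,q},{p,r},{p,s},{p,t},{q,r},{r,t},{s,t},{p,r,t},{p,s,t}} W6={{q},{r},{p,q},{p,r},{q,r},{r,t},{p,r,t}}
  W12={{p,q}} W13={{q},{p,q},{q,r}} W15={{q},{p,q},{q,r}} W16={{q},{p,q},{q,r}} W23={{p,q},{p,t},{p,r,t},{p,s,t}} W24={{p,s},{p,s,t}} W25={{p},{p,q},{p,r},{p,s},{p,t},{p,r,t},{p,s,t}} W26={{p,q},{p,r},{p,r,t}} W34={{s,t},{p,s,t}} W35={{q},{t},{p,q},{p,t},{q,r},{r,t},{s,t},{p,r,t},{p,s,t}} W36={{q},{p,q},{q,r},{r,t},{p,r,t}} W45={{p,s},{s,t},{p,s,t}} W56={{q},{p,q},{p,r},{q,r},{r,t},{p,r,t}}
  W123={{p,q}} W125={{p,q}} W126={{p,q}} W135={{q},{p,q},{q,r}} W136={{q},{p,q},{q,r}} W156={{q},{p,q},{q,r}} W234={{p,s,t}} W235={{p,q},{p,t},{p,r,t},{p,s,t}} W236={{p,q},{p,r,t}} W245={{p,s},{p,s,t}} W256={{p,q},{p,r},{p,r,t}} W345={{s,t},{p,s,t}} W356={{q},{p,q},{q,r},{r,t},{p,r,t}}
  W1235={{p,q}} W1236={{p,q}} W1256={{p,q}} W1356={{q},{p,q},{q,r}} W2345={{p,s,t}} W2356={{p,q},{p,r,t}}
  W12356={{p,q}}
components per intersection:
  W1: {{q},{p,q},{q,r}}
  W2: {{p},{p,q},{p,r},{p,s},{p,t},{p,r,t},{p,s,t}}
  W3: {{q},{p,q},{q,r}} {{t},{p,t},{r,t},{s,t},{p,r,t},{p,s,t}}
  W4: {{s},{p,s},{s,t},{p,s,t}}
  W5: {{p},{q},{t},{p,q},{p,r},{p,s},{p,t},{q,r},{r,t},{s,t},{p,r,t},{p,s,t}}
  W6: {{q},{r},{p,q},{p,r},{q,r},{r,t},{p,r,t}}
  W12: {{p,q}}
  W13: {{q},{p,q},{q,r}}
  W15: {{q},{p,q},{q,r}}
  W16: {{q},{p,q},{q,r}}
  W23: {{p,q}} {{p,t},{p,r,t},{p,s,t}}
  W24: {{p,s},{p,s,t}}
  W25: {{p},{p,q},{p,r},{p,s},{p,t},{p,r,t},{p,s,t}}
  W26: {{p,q}} {{p,r},{p,r,t}}
  W34: {{s,t},{p,s,t}}
  W35: {{q},{p,q},{q,r}} {{t},{p,t},{r,t},{s,t},{p,r,t},{p,s,t}}
  W36: {{q},{p,q},{q,r}} {{r,t},{p,r,t}}
  W45: {{p,s},{s,t},{p,s,t}}
  W56: {{q},{p,q},{q,r}} {{p,r},{r,t},{p,r,t}}
  W123: {{p,q}}
  W125: {{p,q}}
  W126: {{p,q}}
  W135: {{q},{p,q},{q,r}}
  W136: {{q},{p,q},{q,r}}
  W156: {{q},{p,q},{q,r}}
  W234: {{p,s,t}}
  W235: {{p,q}} {{p,t},{p,r,t},{p,s,t}}
  W236: {{p,q}} {{p,r,t}}
  W245: {{p,s},{p,s,t}}
  W256: {{p,q}} {{p,r},{p,r,t}}
  W345: {{s,t},{p,s,t}}
  W356: {{q},{p,q},{q,r}} {{r,t},{p,r,t}}
  W1235: {{p,q}}
  W1236: {{p,q}}
  W1256: {{p,q}}
  W1356: {{q},{p,q},{q,r}}
  W2345: {{p,s,t}}
  W2356: {{p,q}} {{p,r,t}}
  W12356: {{p,q}}
C dims 7,18,17,7; δ0: rk 6, SNF 1^6; δ1: rk 11, SNF 1^11; δ2: rk 6, SNF 1^6
degree 0: 7−6−0 = 1 → Ȟ^0 ≅ Z
degree 1: 18−11−6 = 1 → Ȟ^1 ≅ Z
degree 2: 17−6−11 = 0 → Ȟ^2 ≅ 0

Ȟ^0(U;F) ≅ Z, Ȟ^1(U;F) ≅ Z, Ȟ^2(U;F) ≅ 0


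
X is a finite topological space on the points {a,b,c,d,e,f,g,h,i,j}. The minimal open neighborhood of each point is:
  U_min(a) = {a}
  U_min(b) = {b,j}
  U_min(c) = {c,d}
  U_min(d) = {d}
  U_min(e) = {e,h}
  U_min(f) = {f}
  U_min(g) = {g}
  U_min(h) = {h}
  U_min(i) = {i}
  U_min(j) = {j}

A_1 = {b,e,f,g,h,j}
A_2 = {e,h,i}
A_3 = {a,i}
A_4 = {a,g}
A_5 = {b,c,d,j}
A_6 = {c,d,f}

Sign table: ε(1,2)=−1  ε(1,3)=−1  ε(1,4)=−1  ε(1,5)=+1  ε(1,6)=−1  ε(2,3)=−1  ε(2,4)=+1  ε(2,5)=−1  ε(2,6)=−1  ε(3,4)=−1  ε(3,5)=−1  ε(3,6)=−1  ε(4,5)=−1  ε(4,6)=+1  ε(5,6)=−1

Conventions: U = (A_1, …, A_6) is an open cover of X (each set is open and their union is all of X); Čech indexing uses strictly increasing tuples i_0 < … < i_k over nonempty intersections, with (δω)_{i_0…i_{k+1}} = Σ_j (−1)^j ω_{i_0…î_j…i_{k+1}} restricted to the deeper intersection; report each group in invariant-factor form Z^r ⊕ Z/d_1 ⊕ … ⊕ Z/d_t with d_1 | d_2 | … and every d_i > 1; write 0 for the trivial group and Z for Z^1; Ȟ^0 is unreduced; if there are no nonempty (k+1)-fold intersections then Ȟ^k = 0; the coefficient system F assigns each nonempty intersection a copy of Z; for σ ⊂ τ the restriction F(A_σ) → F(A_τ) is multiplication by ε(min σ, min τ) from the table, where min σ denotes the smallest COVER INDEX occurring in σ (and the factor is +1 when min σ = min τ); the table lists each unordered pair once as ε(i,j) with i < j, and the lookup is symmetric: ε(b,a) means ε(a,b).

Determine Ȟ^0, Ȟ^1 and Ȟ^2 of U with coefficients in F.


nerve simplices:
  A12={e,h} A14={g} A15={b,j} A16={f} A23={i} A34={a} A56={c,d}
C dims 6,7; δ0: rk 5, SNF 1^5
degree 0: 6−5−0 = 1 → Ȟ^0 ≅ Z
degree 1: 7−0−5 = 2 → Ȟ^1 ≅ Z^2
degree 2: 0−0−0 = 0 → Ȟ^2 ≅ 0

Ȟ^0(U;F) ≅ Z, Ȟ^1(U;F) ≅ Z^2 and Ȟ^2(U;F) ≅ 0


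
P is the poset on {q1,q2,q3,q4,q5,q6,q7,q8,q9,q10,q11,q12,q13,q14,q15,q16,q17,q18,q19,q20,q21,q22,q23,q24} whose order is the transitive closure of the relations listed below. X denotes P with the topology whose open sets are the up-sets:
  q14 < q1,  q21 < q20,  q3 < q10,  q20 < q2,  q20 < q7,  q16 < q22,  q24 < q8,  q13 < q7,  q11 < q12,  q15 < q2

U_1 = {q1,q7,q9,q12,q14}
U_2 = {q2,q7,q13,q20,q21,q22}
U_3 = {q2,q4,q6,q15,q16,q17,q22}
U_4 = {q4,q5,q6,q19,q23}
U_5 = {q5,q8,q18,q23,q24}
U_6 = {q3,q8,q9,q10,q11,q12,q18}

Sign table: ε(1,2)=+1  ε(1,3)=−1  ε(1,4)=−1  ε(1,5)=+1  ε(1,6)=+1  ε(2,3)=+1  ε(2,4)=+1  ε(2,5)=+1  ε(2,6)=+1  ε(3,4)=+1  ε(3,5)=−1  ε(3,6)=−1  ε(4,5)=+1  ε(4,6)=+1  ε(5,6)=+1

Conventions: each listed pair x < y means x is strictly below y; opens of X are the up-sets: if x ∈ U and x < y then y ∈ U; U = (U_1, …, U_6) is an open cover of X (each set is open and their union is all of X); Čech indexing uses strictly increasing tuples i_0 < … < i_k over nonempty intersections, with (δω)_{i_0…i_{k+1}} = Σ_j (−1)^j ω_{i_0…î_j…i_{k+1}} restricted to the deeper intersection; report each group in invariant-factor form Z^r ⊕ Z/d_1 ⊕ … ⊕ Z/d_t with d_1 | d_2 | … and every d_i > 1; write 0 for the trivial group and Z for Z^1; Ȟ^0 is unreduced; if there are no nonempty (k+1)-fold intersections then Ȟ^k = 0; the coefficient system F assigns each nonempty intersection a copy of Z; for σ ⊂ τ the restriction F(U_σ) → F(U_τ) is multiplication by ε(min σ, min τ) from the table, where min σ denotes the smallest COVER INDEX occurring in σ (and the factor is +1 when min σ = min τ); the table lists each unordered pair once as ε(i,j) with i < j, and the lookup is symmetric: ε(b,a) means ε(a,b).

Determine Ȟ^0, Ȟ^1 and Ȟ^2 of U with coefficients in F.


nerve of the cover:
  U12={q7} U16={q9,q12} U23={q2,q22} U34={q4,q6} U45={q5,q23} U56={q8,q18}
C dims 6,6; δ0: rk 5, SNF 1^5
Ȟ^0 = (6 − 5) − 0 = 1, so Ȟ^0 ≅ Z
Ȟ^1 = (6 − 0) − 5 = 1, so Ȟ^1 ≅ Z
Ȟ^2 = (0 − 0) − 0 = 0, so Ȟ^2 ≅ 0

Ȟ^0 = Z; Ȟ^1 = Z; Ȟ^2 = 0


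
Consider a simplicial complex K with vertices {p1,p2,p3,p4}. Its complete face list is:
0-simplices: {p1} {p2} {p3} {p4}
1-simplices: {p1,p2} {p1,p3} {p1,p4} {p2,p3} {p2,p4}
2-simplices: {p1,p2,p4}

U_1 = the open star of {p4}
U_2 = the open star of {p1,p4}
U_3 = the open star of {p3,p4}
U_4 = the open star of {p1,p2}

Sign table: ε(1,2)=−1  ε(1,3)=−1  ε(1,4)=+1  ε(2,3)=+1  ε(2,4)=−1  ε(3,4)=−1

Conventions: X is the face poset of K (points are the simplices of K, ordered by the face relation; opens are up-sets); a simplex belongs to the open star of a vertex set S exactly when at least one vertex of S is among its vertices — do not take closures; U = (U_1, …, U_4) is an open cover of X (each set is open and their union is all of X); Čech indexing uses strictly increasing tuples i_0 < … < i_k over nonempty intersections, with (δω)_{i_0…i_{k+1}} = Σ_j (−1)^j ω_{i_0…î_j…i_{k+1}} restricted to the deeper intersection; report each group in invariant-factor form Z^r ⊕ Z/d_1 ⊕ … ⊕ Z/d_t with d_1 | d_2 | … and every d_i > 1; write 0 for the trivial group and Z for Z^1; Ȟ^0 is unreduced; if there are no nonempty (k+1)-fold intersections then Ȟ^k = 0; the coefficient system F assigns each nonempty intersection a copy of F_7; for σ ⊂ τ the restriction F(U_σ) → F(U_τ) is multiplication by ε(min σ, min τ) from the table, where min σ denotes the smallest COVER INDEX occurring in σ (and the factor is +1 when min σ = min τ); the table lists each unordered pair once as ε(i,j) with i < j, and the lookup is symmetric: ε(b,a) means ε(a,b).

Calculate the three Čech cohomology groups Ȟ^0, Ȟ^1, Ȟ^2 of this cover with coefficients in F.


Ȟ^0(U;F) ≅ Z/7, Ȟ^1(U;F) ≅ 0 and Ȟ^2(U;F) ≅ 0

nonempty intersections:
  U1={{p4},{p1,p4},{p2,p4},{p1,p2,p4}} U2={{p1},{p4},{p1,p2},{p1,p3},{p1,p4},{p2,p4},{p1,p2,p4}} U3={{p3},{p4},{p1,p3},{p1,p4},{p2,p3},{p2,p4},{p1,p2,p4}} U4={{p1},{p2},{p1,p2},{p1,p3},{p1,p4},{p2,p3},{p2,p4},{p1,p2,p4}}
  U12={{p4},{p1,p4},{p2,p4},{p1,p2,p4}} U13={{p4},{p1,p4},{p2,p4},{p1,p2,p4}} U14={{p1,p4},{p2,p4},{p1,p2,p4}} U23={{p4},{p1,p3},{p1,p4},{p2,p4},{p1,p2,p4}} U24={{p1},{p1,p2},{p1,p3},{p1,p4},{p2,p4},{p1,p2,p4}} U34={{p1,p3},{p1,p4},{p2,p3},{p2,p4},{p1,p2,p4}}
  U123={{p4},{p1,p4},{p2,p4},{p1,p2,p4}} U124={{p1,p4},{p2,p4},{p1,p2,p4}} U134={{p1,p4},{p2,p4},{p1,p2,p4}} U234={{p1,p3},{p1,p4},{p2,p4},{p1,p2,p4}}
  U1234={{p1,p4},{p2,p4},{p1,p2,p4}}
C dims 4,6,4,1; δ0: rk_F7 3; δ1: rk_F7 3; δ2: rk_F7 1
Ȟ^0: (4−3)−0=1 ⇒ Z/7
Ȟ^1: (6−3)−3=0 ⇒ 0
Ȟ^2: (4−1)−3=0 ⇒ 0


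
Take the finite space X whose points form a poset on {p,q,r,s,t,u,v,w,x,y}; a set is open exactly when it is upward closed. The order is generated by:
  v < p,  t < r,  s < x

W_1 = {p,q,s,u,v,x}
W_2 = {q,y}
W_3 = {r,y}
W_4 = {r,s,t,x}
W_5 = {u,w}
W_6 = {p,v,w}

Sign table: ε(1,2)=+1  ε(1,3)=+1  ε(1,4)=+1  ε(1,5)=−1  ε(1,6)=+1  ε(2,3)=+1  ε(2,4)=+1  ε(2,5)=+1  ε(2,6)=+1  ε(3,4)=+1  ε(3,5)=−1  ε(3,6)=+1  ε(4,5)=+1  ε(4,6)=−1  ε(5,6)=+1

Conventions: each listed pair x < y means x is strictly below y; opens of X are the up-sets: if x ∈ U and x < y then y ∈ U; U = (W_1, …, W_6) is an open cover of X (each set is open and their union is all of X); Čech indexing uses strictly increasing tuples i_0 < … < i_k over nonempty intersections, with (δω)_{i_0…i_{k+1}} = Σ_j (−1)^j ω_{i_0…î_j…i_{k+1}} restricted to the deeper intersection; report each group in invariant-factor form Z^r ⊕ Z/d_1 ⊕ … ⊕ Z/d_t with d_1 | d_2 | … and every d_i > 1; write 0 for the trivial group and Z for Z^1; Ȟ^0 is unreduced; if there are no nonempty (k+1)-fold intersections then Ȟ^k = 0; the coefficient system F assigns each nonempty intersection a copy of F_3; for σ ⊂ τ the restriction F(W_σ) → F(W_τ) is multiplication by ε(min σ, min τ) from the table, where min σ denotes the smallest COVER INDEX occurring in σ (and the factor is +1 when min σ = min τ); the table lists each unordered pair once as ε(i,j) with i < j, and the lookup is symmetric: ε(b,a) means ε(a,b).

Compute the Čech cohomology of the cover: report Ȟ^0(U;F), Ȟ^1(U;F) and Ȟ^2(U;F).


Ȟ^0(U;F) ≅ 0,  Ȟ^1(U;F) ≅ Z/3,  Ȟ^2(U;F) ≅ 0

nerve of the cover:
  W12={q} W14={s,x} W15={u} W16={p,v} W23={y} W34={r} W56={w}
C dims 6,7; δ0: rk_F3 6
Ȟ^0 = (6 − 6) − 0 = 0, so Ȟ^0 ≅ 0
Ȟ^1 = (7 − 0) − 6 = 1, so Ȟ^1 ≅ Z/3
Ȟ^2 = (0 − 0) − 0 = 0, so Ȟ^2 ≅ 0


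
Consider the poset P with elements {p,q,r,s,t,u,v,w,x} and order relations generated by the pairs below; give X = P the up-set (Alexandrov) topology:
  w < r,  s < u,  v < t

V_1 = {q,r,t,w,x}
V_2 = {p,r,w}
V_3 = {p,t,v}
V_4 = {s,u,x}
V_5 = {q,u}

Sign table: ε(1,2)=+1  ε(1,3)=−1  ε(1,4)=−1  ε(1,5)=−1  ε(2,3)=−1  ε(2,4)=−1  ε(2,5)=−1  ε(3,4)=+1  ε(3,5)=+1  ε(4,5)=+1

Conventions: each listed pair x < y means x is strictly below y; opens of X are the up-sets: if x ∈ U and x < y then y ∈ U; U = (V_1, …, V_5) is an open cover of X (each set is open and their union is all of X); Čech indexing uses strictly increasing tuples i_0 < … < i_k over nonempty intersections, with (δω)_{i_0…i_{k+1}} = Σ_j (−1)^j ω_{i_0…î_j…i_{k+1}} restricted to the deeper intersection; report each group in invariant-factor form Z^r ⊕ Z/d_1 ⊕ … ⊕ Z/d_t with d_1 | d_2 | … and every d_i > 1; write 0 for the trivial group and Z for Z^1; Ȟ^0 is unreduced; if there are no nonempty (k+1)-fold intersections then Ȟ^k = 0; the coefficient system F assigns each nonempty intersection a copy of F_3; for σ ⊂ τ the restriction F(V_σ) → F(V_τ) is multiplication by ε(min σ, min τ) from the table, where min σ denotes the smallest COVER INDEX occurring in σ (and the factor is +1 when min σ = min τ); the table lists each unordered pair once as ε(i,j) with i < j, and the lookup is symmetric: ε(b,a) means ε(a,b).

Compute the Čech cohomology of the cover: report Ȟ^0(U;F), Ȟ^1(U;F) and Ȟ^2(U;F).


cover nerve:
  V12={r,w} V13={t} V14={x} V15={q} V23={p} V45={u}
C dims 5,6; δ0: rk_F3 4
Ȟ^0: (5−4)−0=1 ⇒ Z/3
Ȟ^1: (6−0)−4=2 ⇒ Z/3 ⊕ Z/3
Ȟ^2: (0−0)−0=0 ⇒ 0

Ȟ^0 = Z/3, Ȟ^1 = Z/3 ⊕ Z/3 and Ȟ^2 = 0
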